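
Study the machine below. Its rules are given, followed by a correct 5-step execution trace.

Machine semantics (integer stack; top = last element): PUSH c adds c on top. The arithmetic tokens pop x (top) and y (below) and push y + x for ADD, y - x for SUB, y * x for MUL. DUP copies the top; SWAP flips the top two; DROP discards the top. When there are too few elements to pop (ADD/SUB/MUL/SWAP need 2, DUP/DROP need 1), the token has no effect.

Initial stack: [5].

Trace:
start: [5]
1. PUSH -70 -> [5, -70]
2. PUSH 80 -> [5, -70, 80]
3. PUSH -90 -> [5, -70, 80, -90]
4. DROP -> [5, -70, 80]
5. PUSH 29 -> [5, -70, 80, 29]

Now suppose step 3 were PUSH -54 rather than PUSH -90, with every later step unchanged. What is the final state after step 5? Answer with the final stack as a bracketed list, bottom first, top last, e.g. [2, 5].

(re-executing from step 3 with the substitution; state before step 3: [5, -70, 80])
3. PUSH -54 -> [5, -70, 80, -54]
4. DROP -> [5, -70, 80]
5. PUSH 29 -> [5, -70, 80, 29]

[5, -70, 80, 29]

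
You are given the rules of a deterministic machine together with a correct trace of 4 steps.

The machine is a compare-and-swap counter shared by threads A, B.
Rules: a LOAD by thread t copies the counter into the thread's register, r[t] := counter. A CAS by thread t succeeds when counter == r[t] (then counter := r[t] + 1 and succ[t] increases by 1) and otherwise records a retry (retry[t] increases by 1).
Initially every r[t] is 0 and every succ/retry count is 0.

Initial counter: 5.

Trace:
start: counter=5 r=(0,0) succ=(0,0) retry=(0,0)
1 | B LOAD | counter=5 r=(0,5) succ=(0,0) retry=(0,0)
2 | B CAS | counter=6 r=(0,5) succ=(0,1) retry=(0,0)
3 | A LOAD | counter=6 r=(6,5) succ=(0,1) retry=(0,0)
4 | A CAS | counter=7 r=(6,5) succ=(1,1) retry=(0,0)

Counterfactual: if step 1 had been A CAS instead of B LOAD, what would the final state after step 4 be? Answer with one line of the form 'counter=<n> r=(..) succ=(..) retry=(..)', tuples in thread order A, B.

counter=6 r=(5,0) succ=(1,0) retry=(1,1)

(re-executing from step 1 with the substitution; state before step 1: counter=5 r=(0,0) succ=(0,0) retry=(0,0))
1 | A CAS | counter=5 r=(0,0) succ=(0,0) retry=(1,0)
2 | B CAS | counter=5 r=(0,0) succ=(0,0) retry=(1,1)
3 | A LOAD | counter=5 r=(5,0) succ=(0,0) retry=(1,1)
4 | A CAS | counter=6 r=(5,0) succ=(1,0) retry=(1,1)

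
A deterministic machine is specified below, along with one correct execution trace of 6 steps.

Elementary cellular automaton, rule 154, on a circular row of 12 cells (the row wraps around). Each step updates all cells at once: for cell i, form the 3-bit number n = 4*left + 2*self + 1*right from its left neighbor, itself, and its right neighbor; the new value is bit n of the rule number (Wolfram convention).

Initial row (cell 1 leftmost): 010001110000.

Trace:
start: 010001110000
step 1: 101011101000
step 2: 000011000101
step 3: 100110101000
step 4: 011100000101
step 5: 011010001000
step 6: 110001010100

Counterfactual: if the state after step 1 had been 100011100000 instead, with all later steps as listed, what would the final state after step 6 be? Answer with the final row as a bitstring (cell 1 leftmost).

110100010000

state after step 1 := 100011100000
step 2: 010111010001
step 3: 000110001010
step 4: 001101010001
step 5: 111000001010
step 6: 110100010000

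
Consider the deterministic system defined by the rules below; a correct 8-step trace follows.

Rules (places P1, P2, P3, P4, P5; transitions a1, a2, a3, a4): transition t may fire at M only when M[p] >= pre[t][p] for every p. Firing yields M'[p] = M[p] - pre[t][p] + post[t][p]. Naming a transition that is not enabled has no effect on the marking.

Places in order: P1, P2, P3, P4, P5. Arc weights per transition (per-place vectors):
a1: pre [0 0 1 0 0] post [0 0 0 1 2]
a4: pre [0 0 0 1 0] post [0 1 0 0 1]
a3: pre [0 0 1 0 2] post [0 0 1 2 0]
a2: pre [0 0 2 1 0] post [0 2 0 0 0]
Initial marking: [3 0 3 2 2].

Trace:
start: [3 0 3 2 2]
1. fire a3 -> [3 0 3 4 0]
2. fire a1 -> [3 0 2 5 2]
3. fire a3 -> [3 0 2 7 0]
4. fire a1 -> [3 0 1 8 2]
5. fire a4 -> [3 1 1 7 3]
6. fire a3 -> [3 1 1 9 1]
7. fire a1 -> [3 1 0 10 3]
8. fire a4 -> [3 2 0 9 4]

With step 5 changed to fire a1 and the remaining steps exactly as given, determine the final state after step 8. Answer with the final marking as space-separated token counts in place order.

3 1 0 8 5

(re-executing from step 5 with the substitution; state before step 5: [3 0 1 8 2])
5. fire a1 -> [3 0 0 9 4]
6. fire a3 -> [3 0 0 9 4]
7. fire a1 -> [3 0 0 9 4]
8. fire a4 -> [3 1 0 8 5]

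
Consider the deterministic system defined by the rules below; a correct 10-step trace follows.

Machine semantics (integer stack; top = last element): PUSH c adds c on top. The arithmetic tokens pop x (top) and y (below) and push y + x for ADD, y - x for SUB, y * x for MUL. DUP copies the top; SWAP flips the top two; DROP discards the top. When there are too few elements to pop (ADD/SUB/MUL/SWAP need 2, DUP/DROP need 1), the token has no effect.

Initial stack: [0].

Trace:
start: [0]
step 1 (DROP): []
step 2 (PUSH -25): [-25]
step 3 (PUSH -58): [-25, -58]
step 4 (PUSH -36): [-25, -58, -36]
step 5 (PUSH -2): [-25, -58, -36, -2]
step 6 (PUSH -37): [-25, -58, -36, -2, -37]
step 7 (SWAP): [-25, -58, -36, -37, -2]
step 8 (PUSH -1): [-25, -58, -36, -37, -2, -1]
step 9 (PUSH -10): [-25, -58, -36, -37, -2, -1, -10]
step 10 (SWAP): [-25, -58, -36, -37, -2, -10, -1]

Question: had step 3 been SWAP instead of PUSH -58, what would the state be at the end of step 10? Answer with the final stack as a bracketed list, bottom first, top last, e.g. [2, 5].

(re-executing from step 3 with the substitution; state before step 3: [-25])
step 3 (SWAP): [-25]
step 4 (PUSH -36): [-25, -36]
step 5 (PUSH -2): [-25, -36, -2]
step 6 (PUSH -37): [-25, -36, -2, -37]
step 7 (SWAP): [-25, -36, -37, -2]
step 8 (PUSH -1): [-25, -36, -37, -2, -1]
step 9 (PUSH -10): [-25, -36, -37, -2, -1, -10]
step 10 (SWAP): [-25, -36, -37, -2, -10, -1]

[-25, -36, -37, -2, -10, -1]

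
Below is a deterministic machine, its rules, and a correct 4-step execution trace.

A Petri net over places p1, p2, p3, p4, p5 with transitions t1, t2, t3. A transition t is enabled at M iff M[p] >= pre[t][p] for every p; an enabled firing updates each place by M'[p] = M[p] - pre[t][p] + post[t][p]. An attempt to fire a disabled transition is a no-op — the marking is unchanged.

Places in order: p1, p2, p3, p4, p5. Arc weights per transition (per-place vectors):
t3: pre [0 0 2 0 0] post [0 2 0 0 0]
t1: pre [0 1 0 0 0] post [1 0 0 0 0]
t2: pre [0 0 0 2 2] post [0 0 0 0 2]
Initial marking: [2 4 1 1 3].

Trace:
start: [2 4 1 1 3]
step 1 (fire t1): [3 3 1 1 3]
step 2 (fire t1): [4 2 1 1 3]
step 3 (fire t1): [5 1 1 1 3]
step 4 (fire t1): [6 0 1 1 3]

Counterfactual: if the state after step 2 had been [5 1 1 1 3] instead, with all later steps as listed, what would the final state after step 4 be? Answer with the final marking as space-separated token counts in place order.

state after step 2 := [5 1 1 1 3]
step 3 (fire t1): [6 0 1 1 3]
step 4 (fire t1): [6 0 1 1 3]

6 0 1 1 3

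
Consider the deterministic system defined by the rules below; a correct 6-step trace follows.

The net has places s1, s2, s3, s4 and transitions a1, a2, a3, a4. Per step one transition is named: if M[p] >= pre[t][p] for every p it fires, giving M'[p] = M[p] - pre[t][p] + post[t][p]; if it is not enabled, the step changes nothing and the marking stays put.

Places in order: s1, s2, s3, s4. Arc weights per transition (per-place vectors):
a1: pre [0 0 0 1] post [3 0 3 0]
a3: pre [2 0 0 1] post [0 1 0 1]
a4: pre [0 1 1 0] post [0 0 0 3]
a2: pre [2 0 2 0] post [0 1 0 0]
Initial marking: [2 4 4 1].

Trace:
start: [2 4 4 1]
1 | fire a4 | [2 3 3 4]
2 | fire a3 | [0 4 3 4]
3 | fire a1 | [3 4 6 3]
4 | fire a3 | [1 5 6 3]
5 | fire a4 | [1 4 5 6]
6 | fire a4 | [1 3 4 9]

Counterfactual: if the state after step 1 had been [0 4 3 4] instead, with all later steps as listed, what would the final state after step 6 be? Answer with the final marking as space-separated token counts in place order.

1 3 4 9

state after step 1 := [0 4 3 4]
2 | fire a3 | [0 4 3 4]
3 | fire a1 | [3 4 6 3]
4 | fire a3 | [1 5 6 3]
5 | fire a4 | [1 4 5 6]
6 | fire a4 | [1 3 4 9]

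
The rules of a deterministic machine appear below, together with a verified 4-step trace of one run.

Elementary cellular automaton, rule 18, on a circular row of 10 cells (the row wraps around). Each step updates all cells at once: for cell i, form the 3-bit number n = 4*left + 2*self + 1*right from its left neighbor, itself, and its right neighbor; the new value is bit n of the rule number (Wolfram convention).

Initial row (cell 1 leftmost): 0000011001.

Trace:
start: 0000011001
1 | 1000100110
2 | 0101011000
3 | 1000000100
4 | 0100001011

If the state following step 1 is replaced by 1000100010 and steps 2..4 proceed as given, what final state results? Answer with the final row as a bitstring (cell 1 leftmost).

0100000100

state after step 1 := 1000100010
2 | 0101010100
3 | 1000000010
4 | 0100000100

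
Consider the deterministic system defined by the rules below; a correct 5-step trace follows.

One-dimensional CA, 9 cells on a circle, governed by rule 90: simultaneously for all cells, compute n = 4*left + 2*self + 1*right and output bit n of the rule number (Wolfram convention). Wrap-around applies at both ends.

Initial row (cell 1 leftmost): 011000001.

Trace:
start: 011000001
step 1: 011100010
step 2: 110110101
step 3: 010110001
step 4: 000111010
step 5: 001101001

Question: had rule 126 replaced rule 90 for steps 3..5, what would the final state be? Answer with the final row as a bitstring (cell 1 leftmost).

(re-executing steps 3..5 under rule 126; state before step 3: 110110101)
step 3: 011111111
step 4: 110000001
step 5: 011000011

011000011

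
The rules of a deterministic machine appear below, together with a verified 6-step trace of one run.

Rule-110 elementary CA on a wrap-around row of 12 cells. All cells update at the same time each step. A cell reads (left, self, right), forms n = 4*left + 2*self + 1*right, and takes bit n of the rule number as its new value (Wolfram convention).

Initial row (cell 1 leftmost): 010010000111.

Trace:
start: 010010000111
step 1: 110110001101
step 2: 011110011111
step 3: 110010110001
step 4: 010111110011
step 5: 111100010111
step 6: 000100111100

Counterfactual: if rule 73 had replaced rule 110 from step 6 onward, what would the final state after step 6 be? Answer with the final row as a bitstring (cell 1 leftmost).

000101000100

(re-executing step 6 under rule 73; state before step 6: 111100010111)
step 6: 000101000100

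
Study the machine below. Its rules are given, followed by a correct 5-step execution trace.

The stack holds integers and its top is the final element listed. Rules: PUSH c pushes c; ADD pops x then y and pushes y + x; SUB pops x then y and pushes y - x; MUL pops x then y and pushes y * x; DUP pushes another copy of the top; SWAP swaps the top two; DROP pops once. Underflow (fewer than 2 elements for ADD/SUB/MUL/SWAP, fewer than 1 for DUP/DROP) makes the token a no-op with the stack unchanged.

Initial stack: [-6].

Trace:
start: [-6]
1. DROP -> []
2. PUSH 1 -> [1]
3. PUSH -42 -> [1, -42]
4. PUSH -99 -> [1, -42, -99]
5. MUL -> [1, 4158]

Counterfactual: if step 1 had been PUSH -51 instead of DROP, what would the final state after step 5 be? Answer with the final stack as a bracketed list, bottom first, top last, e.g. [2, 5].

[-6, -51, 1, 4158]

(re-executing from step 1 with the substitution; state before step 1: [-6])
1. PUSH -51 -> [-6, -51]
2. PUSH 1 -> [-6, -51, 1]
3. PUSH -42 -> [-6, -51, 1, -42]
4. PUSH -99 -> [-6, -51, 1, -42, -99]
5. MUL -> [-6, -51, 1, 4158]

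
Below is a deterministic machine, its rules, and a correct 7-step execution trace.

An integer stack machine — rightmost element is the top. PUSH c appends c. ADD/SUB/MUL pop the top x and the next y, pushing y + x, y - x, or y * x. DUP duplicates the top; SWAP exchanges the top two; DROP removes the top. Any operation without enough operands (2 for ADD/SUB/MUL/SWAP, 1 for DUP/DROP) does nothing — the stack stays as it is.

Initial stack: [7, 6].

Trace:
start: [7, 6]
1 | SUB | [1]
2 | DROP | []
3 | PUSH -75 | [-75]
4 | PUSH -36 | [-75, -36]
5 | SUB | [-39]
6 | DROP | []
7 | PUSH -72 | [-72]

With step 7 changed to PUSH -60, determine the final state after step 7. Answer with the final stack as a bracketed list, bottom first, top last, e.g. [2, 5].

[-60]

(re-executing from step 7 with the substitution; state before step 7: [])
7 | PUSH -60 | [-60]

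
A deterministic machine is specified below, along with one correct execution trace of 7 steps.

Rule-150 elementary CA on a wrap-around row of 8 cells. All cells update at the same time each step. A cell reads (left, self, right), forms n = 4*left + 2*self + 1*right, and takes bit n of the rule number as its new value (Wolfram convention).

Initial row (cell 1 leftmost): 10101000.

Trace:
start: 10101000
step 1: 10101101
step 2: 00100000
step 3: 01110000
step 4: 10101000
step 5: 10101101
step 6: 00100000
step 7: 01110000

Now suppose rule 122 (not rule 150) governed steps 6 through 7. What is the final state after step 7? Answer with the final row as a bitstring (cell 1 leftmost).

(re-executing steps 6..7 under rule 122; state before step 6: 10101101)
step 6: 11011111
step 7: 01110000

01110000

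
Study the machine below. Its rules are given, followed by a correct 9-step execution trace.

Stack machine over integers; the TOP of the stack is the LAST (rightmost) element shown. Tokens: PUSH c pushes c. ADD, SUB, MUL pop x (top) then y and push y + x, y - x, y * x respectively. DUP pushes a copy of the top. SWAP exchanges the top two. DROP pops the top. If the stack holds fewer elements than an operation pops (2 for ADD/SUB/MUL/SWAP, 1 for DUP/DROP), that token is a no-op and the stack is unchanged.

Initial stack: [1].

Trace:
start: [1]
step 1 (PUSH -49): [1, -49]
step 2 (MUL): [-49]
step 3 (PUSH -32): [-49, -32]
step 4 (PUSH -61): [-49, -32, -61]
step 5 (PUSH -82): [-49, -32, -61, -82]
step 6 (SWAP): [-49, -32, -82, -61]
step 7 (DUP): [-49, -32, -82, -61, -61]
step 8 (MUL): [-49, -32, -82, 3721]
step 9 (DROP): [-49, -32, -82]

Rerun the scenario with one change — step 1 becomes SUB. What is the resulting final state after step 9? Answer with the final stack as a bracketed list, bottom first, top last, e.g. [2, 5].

(re-executing from step 1 with the substitution; state before step 1: [1])
step 1 (SUB): [1]
step 2 (MUL): [1]
step 3 (PUSH -32): [1, -32]
step 4 (PUSH -61): [1, -32, -61]
step 5 (PUSH -82): [1, -32, -61, -82]
step 6 (SWAP): [1, -32, -82, -61]
step 7 (DUP): [1, -32, -82, -61, -61]
step 8 (MUL): [1, -32, -82, 3721]
step 9 (DROP): [1, -32, -82]

[1, -32, -82]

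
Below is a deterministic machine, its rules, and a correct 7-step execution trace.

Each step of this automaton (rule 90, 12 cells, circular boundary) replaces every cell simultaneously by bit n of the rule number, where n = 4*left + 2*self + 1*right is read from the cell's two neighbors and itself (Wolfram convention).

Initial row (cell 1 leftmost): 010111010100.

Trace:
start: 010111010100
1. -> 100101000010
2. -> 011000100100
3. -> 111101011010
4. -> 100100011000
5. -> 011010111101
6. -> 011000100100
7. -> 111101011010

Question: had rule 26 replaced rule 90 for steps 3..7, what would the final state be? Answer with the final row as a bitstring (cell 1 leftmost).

(re-executing steps 3..7 under rule 26; state before step 3: 011000100100)
3. -> 110101011010
4. -> 100000010000
5. -> 010000101001
6. -> 001001000110
7. -> 010110101101

010110101101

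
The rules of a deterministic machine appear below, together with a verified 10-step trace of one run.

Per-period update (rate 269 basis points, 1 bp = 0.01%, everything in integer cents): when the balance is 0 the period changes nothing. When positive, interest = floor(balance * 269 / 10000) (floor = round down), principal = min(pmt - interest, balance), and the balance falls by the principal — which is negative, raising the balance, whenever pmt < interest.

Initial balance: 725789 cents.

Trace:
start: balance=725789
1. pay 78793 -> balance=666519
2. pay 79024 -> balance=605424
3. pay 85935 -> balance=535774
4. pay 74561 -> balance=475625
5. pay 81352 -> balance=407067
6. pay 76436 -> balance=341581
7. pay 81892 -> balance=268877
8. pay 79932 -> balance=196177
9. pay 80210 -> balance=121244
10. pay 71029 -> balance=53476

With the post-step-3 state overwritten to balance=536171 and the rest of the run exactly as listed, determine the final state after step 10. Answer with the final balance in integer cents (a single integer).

53953

state after step 3 := balance=536171
4. pay 74561 -> balance=476032
5. pay 81352 -> balance=407485
6. pay 76436 -> balance=342010
7. pay 81892 -> balance=269318
8. pay 79932 -> balance=196630
9. pay 80210 -> balance=121709
10. pay 71029 -> balance=53953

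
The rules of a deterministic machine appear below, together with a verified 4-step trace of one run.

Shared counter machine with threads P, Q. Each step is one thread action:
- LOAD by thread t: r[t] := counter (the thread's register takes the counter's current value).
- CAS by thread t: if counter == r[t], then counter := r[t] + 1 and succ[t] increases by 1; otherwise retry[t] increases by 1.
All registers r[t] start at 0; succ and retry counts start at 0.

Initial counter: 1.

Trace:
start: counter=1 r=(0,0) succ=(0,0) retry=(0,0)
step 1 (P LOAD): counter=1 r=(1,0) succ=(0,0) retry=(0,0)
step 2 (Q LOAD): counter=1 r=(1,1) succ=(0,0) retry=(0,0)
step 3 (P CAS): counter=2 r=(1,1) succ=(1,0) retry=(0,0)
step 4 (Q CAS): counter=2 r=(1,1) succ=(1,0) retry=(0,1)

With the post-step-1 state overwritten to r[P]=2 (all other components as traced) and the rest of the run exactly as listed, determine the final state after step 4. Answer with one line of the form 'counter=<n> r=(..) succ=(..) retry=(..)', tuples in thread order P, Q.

state after step 1 := counter=1 r=(2,0) succ=(0,0) retry=(0,0)
step 2 (Q LOAD): counter=1 r=(2,1) succ=(0,0) retry=(0,0)
step 3 (P CAS): counter=1 r=(2,1) succ=(0,0) retry=(1,0)
step 4 (Q CAS): counter=2 r=(2,1) succ=(0,1) retry=(1,0)

counter=2 r=(2,1) succ=(0,1) retry=(1,0)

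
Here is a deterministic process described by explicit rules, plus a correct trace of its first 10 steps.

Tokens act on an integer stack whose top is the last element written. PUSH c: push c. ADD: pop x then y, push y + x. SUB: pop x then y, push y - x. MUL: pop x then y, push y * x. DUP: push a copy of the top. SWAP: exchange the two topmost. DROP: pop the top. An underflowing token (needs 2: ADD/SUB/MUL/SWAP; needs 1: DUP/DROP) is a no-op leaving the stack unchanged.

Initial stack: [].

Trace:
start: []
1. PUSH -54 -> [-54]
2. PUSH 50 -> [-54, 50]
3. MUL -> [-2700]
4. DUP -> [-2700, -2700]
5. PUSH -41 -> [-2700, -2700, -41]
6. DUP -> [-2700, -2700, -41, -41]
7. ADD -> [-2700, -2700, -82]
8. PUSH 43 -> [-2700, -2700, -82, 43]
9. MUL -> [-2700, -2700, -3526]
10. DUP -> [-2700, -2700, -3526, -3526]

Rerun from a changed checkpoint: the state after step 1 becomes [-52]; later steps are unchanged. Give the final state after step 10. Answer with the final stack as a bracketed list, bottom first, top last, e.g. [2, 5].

state after step 1 := [-52]
2. PUSH 50 -> [-52, 50]
3. MUL -> [-2600]
4. DUP -> [-2600, -2600]
5. PUSH -41 -> [-2600, -2600, -41]
6. DUP -> [-2600, -2600, -41, -41]
7. ADD -> [-2600, -2600, -82]
8. PUSH 43 -> [-2600, -2600, -82, 43]
9. MUL -> [-2600, -2600, -3526]
10. DUP -> [-2600, -2600, -3526, -3526]

[-2600, -2600, -3526, -3526]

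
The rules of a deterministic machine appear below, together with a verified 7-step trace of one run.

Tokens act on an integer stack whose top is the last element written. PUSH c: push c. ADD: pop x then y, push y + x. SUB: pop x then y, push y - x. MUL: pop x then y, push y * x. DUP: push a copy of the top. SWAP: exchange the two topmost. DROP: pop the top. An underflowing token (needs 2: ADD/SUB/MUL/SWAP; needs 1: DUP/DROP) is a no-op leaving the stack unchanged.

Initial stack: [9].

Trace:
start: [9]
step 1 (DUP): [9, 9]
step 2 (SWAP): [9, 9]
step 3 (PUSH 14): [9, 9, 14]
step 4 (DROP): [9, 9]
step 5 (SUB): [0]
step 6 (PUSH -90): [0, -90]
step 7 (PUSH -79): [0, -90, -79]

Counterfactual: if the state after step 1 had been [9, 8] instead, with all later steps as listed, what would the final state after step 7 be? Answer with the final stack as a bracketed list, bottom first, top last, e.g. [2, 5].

state after step 1 := [9, 8]
step 2 (SWAP): [8, 9]
step 3 (PUSH 14): [8, 9, 14]
step 4 (DROP): [8, 9]
step 5 (SUB): [-1]
step 6 (PUSH -90): [-1, -90]
step 7 (PUSH -79): [-1, -90, -79]

[-1, -90, -79]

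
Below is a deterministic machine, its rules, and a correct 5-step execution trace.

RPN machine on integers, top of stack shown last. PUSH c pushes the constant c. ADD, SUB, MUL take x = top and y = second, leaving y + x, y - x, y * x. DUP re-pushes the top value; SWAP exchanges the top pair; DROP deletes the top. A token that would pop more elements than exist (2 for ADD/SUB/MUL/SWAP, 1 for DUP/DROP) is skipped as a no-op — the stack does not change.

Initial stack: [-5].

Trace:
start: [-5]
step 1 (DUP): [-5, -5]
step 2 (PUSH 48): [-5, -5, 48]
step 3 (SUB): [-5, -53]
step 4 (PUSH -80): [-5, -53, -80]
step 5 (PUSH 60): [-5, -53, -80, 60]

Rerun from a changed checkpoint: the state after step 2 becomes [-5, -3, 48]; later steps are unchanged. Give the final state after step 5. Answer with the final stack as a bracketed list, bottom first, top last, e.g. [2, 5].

state after step 2 := [-5, -3, 48]
step 3 (SUB): [-5, -51]
step 4 (PUSH -80): [-5, -51, -80]
step 5 (PUSH 60): [-5, -51, -80, 60]

[-5, -51, -80, 60]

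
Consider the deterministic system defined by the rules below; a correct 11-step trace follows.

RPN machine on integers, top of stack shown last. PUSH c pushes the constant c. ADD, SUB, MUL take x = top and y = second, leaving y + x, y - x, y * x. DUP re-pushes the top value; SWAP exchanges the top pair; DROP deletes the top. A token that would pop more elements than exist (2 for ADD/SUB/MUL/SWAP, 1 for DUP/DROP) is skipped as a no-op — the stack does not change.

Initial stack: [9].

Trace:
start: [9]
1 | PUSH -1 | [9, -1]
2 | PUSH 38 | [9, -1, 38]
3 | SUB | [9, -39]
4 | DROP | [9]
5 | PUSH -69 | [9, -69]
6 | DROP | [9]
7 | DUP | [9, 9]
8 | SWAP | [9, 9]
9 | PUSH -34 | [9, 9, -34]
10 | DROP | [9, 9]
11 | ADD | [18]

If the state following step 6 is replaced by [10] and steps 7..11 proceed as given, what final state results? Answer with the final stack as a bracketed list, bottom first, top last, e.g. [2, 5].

[20]

state after step 6 := [10]
7 | DUP | [10, 10]
8 | SWAP | [10, 10]
9 | PUSH -34 | [10, 10, -34]
10 | DROP | [10, 10]
11 | ADD | [20]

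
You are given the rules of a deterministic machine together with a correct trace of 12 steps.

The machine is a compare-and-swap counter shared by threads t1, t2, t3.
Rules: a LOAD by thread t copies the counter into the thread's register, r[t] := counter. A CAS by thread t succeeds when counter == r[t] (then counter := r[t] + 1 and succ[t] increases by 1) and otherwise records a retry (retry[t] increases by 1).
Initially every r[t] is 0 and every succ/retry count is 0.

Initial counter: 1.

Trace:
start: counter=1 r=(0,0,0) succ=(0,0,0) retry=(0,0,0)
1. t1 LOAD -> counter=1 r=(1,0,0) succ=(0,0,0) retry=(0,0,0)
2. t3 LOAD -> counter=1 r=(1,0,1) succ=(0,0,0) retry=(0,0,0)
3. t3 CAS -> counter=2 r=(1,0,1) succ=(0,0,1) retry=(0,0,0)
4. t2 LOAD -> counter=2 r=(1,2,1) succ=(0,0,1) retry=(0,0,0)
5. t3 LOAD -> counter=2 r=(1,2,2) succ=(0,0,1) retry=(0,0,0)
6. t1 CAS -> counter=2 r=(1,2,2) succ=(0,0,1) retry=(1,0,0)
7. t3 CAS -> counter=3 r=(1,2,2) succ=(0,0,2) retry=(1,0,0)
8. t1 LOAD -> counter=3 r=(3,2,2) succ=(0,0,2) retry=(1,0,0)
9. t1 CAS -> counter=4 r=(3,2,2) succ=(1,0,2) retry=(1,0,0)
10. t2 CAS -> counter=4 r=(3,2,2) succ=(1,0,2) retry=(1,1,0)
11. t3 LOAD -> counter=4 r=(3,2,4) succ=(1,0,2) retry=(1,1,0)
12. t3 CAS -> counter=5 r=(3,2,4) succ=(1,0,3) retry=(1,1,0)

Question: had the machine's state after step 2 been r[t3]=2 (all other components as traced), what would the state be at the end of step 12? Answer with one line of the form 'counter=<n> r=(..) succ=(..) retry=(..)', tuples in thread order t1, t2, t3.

state after step 2 := counter=1 r=(1,0,2) succ=(0,0,0) retry=(0,0,0)
3. t3 CAS -> counter=1 r=(1,0,2) succ=(0,0,0) retry=(0,0,1)
4. t2 LOAD -> counter=1 r=(1,1,2) succ=(0,0,0) retry=(0,0,1)
5. t3 LOAD -> counter=1 r=(1,1,1) succ=(0,0,0) retry=(0,0,1)
6. t1 CAS -> counter=2 r=(1,1,1) succ=(1,0,0) retry=(0,0,1)
7. t3 CAS -> counter=2 r=(1,1,1) succ=(1,0,0) retry=(0,0,2)
8. t1 LOAD -> counter=2 r=(2,1,1) succ=(1,0,0) retry=(0,0,2)
9. t1 CAS -> counter=3 r=(2,1,1) succ=(2,0,0) retry=(0,0,2)
10. t2 CAS -> counter=3 r=(2,1,1) succ=(2,0,0) retry=(0,1,2)
11. t3 LOAD -> counter=3 r=(2,1,3) succ=(2,0,0) retry=(0,1,2)
12. t3 CAS -> counter=4 r=(2,1,3) succ=(2,0,1) retry=(0,1,2)

counter=4 r=(2,1,3) succ=(2,0,1) retry=(0,1,2)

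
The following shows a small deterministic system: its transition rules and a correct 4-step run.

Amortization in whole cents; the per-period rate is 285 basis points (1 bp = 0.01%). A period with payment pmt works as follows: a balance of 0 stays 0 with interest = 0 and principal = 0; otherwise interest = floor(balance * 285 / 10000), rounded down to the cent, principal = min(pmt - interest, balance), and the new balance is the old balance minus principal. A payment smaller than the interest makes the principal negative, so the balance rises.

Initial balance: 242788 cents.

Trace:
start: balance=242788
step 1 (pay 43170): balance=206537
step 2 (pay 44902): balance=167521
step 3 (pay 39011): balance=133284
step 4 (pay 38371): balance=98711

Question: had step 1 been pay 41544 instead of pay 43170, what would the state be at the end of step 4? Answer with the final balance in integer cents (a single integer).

100480

(re-executing from step 1 with the substitution; state before step 1: balance=242788)
step 1 (pay 41544): balance=208163
step 2 (pay 44902): balance=169193
step 3 (pay 39011): balance=135004
step 4 (pay 38371): balance=100480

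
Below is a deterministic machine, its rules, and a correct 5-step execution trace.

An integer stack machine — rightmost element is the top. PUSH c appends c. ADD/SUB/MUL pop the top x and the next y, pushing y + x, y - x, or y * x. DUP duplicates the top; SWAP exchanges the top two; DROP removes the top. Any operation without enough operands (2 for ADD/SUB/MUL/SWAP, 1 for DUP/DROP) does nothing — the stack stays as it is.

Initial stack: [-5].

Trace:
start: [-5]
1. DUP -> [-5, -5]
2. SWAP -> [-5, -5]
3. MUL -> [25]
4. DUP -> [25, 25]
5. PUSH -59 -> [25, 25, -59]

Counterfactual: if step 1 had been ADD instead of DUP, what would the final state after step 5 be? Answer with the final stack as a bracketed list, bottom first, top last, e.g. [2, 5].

[-5, -5, -59]

(re-executing from step 1 with the substitution; state before step 1: [-5])
1. ADD -> [-5]
2. SWAP -> [-5]
3. MUL -> [-5]
4. DUP -> [-5, -5]
5. PUSH -59 -> [-5, -5, -59]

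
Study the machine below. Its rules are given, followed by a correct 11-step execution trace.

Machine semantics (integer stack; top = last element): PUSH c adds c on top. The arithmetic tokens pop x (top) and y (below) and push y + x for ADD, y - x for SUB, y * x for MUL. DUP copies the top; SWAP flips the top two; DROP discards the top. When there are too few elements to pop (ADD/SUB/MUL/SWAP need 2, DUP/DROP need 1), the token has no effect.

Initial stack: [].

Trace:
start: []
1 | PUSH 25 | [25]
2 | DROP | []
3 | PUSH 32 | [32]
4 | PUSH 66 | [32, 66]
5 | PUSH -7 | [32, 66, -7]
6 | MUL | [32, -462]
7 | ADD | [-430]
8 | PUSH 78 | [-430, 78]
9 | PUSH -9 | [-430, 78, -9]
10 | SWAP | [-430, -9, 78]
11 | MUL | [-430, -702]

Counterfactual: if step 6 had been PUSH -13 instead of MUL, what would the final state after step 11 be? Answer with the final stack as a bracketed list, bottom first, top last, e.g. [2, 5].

(re-executing from step 6 with the substitution; state before step 6: [32, 66, -7])
6 | PUSH -13 | [32, 66, -7, -13]
7 | ADD | [32, 66, -20]
8 | PUSH 78 | [32, 66, -20, 78]
9 | PUSH -9 | [32, 66, -20, 78, -9]
10 | SWAP | [32, 66, -20, -9, 78]
11 | MUL | [32, 66, -20, -702]

[32, 66, -20, -702]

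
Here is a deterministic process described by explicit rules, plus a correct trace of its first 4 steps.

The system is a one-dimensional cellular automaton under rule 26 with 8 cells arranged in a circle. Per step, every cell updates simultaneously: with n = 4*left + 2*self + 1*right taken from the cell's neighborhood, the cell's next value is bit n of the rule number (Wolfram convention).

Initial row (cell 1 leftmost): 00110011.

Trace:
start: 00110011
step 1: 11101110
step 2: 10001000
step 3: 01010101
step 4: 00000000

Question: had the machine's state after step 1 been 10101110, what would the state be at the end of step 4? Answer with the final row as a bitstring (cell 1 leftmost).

00100010

state after step 1 := 10101110
step 2: 00001000
step 3: 00010100
step 4: 00100010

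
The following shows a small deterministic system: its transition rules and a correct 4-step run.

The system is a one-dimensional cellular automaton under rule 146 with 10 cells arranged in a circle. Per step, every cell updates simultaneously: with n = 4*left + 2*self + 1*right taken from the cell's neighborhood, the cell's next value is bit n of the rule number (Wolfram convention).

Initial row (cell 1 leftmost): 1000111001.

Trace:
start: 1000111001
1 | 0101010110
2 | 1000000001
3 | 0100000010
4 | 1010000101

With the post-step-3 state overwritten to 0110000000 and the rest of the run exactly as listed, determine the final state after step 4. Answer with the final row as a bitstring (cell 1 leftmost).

1001000000

state after step 3 := 0110000000
4 | 1001000000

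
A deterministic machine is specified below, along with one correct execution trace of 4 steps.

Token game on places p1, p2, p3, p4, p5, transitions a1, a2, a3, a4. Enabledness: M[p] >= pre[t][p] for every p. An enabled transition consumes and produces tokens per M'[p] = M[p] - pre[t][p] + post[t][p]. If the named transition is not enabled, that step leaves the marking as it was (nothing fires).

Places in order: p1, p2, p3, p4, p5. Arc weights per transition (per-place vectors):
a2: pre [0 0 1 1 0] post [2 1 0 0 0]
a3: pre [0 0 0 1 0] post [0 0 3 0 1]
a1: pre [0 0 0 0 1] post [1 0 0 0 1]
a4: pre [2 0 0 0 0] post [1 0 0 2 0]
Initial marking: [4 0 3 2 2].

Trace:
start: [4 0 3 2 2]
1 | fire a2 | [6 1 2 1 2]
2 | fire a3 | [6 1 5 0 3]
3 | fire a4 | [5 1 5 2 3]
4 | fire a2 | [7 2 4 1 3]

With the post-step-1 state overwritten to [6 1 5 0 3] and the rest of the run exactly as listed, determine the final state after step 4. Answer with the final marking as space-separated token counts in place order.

7 2 4 1 3

state after step 1 := [6 1 5 0 3]
2 | fire a3 | [6 1 5 0 3]
3 | fire a4 | [5 1 5 2 3]
4 | fire a2 | [7 2 4 1 3]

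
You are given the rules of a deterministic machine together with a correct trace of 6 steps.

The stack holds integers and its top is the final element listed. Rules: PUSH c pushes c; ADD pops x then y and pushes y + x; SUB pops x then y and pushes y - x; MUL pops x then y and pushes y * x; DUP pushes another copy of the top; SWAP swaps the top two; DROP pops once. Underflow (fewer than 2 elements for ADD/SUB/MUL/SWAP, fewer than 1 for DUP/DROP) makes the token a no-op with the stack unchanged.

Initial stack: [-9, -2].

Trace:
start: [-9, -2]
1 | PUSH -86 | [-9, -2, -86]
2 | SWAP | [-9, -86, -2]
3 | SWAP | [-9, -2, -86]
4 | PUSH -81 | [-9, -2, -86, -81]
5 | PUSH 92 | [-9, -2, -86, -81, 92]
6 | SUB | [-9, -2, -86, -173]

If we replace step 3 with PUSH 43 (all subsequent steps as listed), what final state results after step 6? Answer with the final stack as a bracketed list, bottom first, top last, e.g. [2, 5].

[-9, -86, -2, 43, -173]

(re-executing from step 3 with the substitution; state before step 3: [-9, -86, -2])
3 | PUSH 43 | [-9, -86, -2, 43]
4 | PUSH -81 | [-9, -86, -2, 43, -81]
5 | PUSH 92 | [-9, -86, -2, 43, -81, 92]
6 | SUB | [-9, -86, -2, 43, -173]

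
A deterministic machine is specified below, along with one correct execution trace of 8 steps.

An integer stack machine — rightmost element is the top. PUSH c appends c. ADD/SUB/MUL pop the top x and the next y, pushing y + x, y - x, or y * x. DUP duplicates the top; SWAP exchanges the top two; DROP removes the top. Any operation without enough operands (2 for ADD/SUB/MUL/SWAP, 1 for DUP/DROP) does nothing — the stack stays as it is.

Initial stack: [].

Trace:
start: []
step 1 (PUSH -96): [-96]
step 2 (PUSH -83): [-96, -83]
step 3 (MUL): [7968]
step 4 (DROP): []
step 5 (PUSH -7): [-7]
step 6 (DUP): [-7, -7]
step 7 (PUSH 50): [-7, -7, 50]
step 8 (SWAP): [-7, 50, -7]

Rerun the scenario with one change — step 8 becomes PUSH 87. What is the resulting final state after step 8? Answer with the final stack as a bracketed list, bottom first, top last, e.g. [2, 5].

[-7, -7, 50, 87]

(re-executing from step 8 with the substitution; state before step 8: [-7, -7, 50])
step 8 (PUSH 87): [-7, -7, 50, 87]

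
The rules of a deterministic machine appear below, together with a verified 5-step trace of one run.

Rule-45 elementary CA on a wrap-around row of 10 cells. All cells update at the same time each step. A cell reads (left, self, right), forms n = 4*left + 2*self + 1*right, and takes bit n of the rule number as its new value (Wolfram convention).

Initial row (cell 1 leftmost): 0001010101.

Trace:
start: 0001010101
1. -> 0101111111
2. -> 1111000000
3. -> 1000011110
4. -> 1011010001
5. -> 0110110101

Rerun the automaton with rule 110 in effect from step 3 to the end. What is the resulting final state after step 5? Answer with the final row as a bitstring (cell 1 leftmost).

1111000110

(re-executing steps 3..5 under rule 110; state before step 3: 1111000000)
3. -> 1001000001
4. -> 1011000011
5. -> 1111000110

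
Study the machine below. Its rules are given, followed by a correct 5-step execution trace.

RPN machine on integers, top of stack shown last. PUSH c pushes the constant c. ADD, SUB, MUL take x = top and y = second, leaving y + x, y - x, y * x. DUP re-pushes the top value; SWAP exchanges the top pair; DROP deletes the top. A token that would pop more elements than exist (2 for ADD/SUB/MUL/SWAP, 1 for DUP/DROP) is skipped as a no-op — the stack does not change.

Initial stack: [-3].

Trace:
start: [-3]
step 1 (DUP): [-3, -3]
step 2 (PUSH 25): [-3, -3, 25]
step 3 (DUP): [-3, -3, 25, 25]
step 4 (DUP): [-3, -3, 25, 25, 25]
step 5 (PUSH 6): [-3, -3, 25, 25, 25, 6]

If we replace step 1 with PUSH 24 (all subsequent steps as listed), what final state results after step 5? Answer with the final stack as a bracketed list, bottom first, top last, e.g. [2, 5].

[-3, 24, 25, 25, 25, 6]

(re-executing from step 1 with the substitution; state before step 1: [-3])
step 1 (PUSH 24): [-3, 24]
step 2 (PUSH 25): [-3, 24, 25]
step 3 (DUP): [-3, 24, 25, 25]
step 4 (DUP): [-3, 24, 25, 25, 25]
step 5 (PUSH 6): [-3, 24, 25, 25, 25, 6]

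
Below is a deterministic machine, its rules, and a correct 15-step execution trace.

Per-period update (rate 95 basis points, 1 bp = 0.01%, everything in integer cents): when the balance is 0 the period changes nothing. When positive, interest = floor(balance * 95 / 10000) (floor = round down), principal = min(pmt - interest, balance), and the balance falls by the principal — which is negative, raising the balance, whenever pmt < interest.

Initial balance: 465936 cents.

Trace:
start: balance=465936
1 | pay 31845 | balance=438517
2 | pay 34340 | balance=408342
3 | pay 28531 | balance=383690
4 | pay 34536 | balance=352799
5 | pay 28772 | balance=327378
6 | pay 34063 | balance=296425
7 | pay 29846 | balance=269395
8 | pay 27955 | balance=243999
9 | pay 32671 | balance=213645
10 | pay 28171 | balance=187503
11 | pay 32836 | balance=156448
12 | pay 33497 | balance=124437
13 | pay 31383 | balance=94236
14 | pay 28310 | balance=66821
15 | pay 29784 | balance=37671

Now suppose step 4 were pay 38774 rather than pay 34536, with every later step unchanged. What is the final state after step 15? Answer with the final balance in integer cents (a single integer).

32968

(re-executing from step 4 with the substitution; state before step 4: balance=383690)
4 | pay 38774 | balance=348561
5 | pay 28772 | balance=323100
6 | pay 34063 | balance=292106
7 | pay 29846 | balance=265035
8 | pay 27955 | balance=239597
9 | pay 32671 | balance=209202
10 | pay 28171 | balance=183018
11 | pay 32836 | balance=151920
12 | pay 33497 | balance=119866
13 | pay 31383 | balance=89621
14 | pay 28310 | balance=62162
15 | pay 29784 | balance=32968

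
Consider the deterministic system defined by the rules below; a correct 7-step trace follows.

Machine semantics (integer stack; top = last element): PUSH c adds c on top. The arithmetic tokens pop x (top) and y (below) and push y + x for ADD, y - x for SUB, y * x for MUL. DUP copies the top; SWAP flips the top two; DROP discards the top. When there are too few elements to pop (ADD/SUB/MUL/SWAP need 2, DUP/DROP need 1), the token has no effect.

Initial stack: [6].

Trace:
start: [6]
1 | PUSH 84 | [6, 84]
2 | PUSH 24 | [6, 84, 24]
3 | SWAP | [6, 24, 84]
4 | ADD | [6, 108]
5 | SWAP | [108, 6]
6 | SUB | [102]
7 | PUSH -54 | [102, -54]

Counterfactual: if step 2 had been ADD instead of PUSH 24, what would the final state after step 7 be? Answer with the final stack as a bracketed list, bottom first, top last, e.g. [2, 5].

(re-executing from step 2 with the substitution; state before step 2: [6, 84])
2 | ADD | [90]
3 | SWAP | [90]
4 | ADD | [90]
5 | SWAP | [90]
6 | SUB | [90]
7 | PUSH -54 | [90, -54]

[90, -54]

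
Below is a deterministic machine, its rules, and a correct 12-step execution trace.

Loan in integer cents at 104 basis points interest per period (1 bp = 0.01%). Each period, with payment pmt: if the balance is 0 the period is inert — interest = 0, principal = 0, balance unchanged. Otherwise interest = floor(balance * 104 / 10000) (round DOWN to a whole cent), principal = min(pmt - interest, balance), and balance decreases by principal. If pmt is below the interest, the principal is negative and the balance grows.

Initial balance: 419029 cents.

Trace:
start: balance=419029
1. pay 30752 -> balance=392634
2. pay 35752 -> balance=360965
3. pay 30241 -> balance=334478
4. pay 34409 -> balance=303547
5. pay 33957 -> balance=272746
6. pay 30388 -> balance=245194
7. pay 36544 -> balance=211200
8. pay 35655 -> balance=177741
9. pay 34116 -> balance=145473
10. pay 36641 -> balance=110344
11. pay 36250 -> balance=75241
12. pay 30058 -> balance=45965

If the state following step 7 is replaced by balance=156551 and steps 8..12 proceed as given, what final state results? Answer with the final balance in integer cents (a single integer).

0

state after step 7 := balance=156551
8. pay 35655 -> balance=122524
9. pay 34116 -> balance=89682
10. pay 36641 -> balance=53973
11. pay 36250 -> balance=18284
12. pay 30058 -> balance=0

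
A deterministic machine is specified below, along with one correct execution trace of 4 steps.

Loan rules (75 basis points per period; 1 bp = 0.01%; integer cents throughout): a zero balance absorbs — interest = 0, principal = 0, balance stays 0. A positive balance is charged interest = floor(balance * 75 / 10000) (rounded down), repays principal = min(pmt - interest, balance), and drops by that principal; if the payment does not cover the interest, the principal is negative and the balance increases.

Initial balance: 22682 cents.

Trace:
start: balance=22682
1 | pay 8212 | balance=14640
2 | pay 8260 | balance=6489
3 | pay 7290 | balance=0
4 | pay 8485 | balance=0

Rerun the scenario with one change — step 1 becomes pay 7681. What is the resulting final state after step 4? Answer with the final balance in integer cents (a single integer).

0

(re-executing from step 1 with the substitution; state before step 1: balance=22682)
1 | pay 7681 | balance=15171
2 | pay 8260 | balance=7024
3 | pay 7290 | balance=0
4 | pay 8485 | balance=0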